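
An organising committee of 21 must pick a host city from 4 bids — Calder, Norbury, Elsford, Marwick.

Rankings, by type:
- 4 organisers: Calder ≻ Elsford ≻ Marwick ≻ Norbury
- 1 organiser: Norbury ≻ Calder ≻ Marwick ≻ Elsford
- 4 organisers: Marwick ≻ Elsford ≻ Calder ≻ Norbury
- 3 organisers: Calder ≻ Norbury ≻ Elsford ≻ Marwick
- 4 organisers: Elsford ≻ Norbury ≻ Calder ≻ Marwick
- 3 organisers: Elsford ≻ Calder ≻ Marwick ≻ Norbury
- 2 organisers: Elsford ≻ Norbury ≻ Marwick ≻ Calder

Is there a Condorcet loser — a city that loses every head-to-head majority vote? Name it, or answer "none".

Norbury

Head-to-head results (21 organisers):
Calder vs Norbury: Calder is ranked higher on 4+4+3+3 = 14 ballots, Norbury on 7. Calder wins 14–7.
Calder vs Elsford: Elsford, 13–8.
Calder vs Marwick: 4+1+3+4+3 = 15 for Calder, 6 for Marwick — Calder by 15–6.
Norbury–Elsford: Elsford 17–4.
Norbury vs Marwick: 10 to 11, Marwick.
Elsford vs Marwick: Elsford, 16–5.
Norbury is beaten in every head-to-head and is the Condorcet loser.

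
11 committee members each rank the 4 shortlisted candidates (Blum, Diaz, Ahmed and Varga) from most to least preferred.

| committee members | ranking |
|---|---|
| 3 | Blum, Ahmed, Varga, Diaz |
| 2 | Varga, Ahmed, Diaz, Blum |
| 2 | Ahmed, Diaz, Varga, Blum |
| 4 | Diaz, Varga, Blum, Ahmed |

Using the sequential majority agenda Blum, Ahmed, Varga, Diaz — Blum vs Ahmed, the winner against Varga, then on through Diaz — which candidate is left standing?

Round 1: Blum vs Ahmed — 7–4, Blum advances.
Round 2: Blum vs Varga — 3–8, Varga advances.
Round 3: Varga vs Diaz — 5–6, Diaz advances.
The agenda winner is Diaz.

Diaz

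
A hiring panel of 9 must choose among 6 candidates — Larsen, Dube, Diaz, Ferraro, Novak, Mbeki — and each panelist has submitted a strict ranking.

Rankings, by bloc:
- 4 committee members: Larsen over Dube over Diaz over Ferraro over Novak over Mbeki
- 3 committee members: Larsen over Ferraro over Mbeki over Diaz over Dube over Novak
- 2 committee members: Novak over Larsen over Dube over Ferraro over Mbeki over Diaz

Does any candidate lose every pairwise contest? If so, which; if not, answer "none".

Head-to-head results (9 committee members):
Larsen vs Dube: Larsen is ranked higher on 4+3+2 = 9 ballots, Dube on 0. Larsen wins 9–0.
Larsen vs Diaz: Larsen is ranked higher on 4+3+2 = 9 ballots, Diaz on 0. Larsen wins 9–0.
Larsen vs Ferraro: Larsen wins 9–0.
Larsen vs Novak: Larsen is ranked higher on 4+3 = 7 ballots, Novak on 2. Larsen wins 7–2.
Larsen vs Mbeki: Larsen is ranked higher on 4+3+2 = 9 ballots, Mbeki on 0. Larsen wins 9–0.
Dube–Diaz: Dube 6–3.
Dube vs Ferraro: Dube, 6–3.
Dube vs Novak: 4+3 = 7 for Dube, 2 for Novak — Dube by 7–2.
Dube vs Mbeki: Dube, 6–3.
Diaz vs Ferraro: Diaz preferred on 4 ballots; Ferraro wins 5–4.
Diaz vs Novak: 4+3 = 7 for Diaz, 2 for Novak — Diaz by 7–2.
Diaz vs Mbeki: Diaz preferred on 4 ballots; Mbeki wins 5–4.
Ferraro vs Novak: 7 to 2, Ferraro.
Ferraro vs Mbeki: 4+3+2 = 9 for Ferraro, 0 for Mbeki — Ferraro by 9–0.
Novak vs Mbeki: Novak, 6–3.
No candidate is winless: Larsen beats Dube; Dube beats Diaz; Diaz beats Novak; Ferraro beats Diaz; Novak beats Mbeki; Mbeki beats Diaz. There is no Condorcet loser.

none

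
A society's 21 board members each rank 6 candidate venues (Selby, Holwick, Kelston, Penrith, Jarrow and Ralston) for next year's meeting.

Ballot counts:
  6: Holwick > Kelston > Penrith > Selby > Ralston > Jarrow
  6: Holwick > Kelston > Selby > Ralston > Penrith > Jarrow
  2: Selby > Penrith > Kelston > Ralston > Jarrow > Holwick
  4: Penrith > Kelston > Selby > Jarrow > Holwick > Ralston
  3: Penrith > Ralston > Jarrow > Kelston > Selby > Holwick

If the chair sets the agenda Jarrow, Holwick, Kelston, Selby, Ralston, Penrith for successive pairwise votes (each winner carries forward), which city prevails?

Round 1: Jarrow vs Holwick — 9–12, Holwick advances.
Round 2: Holwick vs Kelston — 12–9, Holwick advances.
Round 3: Holwick vs Selby — 12–9, Holwick advances.
Round 4: Holwick vs Ralston — 16–5, Holwick advances.
Round 5: Holwick vs Penrith — 12–9, Holwick advances.
Holwick survives the agenda.

Holwick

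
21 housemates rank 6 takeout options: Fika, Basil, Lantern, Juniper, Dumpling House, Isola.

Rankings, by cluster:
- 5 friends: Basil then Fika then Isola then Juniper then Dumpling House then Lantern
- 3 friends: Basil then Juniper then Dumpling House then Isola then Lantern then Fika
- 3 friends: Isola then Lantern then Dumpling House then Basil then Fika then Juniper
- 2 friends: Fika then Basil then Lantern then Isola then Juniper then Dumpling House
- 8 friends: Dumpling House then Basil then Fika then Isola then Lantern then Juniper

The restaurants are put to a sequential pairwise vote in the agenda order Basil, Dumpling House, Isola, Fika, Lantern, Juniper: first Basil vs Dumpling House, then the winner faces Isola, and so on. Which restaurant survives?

Dumpling House

Round 1: Basil vs Dumpling House — 10–11, Dumpling House advances.
Round 2: Dumpling House vs Isola — 11–10, Dumpling House advances.
Round 3: Dumpling House vs Fika — 14–7, Dumpling House advances.
Round 4: Dumpling House vs Lantern — 16–5, Dumpling House advances.
Round 5: Dumpling House vs Juniper — 11–10, Dumpling House advances.
Dumpling House survives the agenda.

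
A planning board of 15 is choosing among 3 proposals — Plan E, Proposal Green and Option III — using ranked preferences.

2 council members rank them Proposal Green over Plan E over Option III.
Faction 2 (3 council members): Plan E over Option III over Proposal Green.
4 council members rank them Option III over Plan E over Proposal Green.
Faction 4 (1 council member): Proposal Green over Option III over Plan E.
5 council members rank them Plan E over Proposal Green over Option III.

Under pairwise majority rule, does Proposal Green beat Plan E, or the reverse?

Ballots ranking Proposal Green above Plan E: 2 + 1 = 3.
Ballots ranking Plan E above Proposal Green: 15 − 3 = 12.
Plan E wins the head-to-head 12–3.

Plan E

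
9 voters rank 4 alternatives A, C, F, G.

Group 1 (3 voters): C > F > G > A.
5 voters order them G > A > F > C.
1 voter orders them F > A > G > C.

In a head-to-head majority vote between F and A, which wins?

A

Ballots ranking F above A: 3 + 1 = 4.
Ballots ranking A above F: 9 − 4 = 5.
A wins the head-to-head 5–4.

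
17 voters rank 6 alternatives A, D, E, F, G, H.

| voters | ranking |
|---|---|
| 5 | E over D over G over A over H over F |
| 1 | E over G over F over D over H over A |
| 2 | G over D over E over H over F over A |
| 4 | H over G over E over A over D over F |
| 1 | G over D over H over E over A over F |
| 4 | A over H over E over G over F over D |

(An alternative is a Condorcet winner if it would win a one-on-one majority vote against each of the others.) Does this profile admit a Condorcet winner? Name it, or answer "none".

none

Check each pair by majority over 17 ballots:
A vs D: D wins 9–8.
A vs E: E, 13–4.
A vs F: A wins 14–3.
A–G: G 13–4.
A vs H: A wins 9–8.
D vs E: E wins 14–3.
D vs F: D, 12–5.
D–G: G 12–5.
D vs H: D wins 9–8.
E vs F: E wins 17–0.
E vs G: E, 10–7.
E–H: H 9–8.
F–G: G 17–0.
F vs H: H wins 16–1.
G vs H: G, 9–8.
Every alternative loses at least once (A loses to D; D loses to E; E loses to H; F loses to A; G loses to E; H loses to A). The majority relation contains the cycle A → H → E → A, so there is no Condorcet winner.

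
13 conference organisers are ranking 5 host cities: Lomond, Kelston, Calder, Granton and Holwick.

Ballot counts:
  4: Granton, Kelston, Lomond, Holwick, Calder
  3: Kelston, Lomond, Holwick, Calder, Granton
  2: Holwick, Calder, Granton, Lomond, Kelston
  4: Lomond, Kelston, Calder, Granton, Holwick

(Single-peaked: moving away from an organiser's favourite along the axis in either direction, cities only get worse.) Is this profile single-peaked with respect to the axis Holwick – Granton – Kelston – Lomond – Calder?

no

Axis positions: Holwick=1, Granton=2, Kelston=3, Lomond=4, Calder=5.
Group 1 (peak Granton at position 2): ranking walks positions 2-3-4-1-5, expanding outward from the peak — single-peaked.
Group 2: ranking walks positions 3-4-1-5-2; Holwick is ranked above Granton even though Granton lies between Holwick and the peak Kelston on the axis — preferences dip and rise again. Not single-peaked.
Group 3: ranking walks positions 1-5-2-4-3; Calder is ranked above Granton even though Granton lies between Calder and the peak Holwick on the axis — preferences dip and rise again. Not single-peaked.
Group 4 (peak Lomond at position 4): ranking walks positions 4-3-5-2-1, expanding outward from the peak — single-peaked.
Group 2 violates single-peakedness, so the profile is not single-peaked on this axis.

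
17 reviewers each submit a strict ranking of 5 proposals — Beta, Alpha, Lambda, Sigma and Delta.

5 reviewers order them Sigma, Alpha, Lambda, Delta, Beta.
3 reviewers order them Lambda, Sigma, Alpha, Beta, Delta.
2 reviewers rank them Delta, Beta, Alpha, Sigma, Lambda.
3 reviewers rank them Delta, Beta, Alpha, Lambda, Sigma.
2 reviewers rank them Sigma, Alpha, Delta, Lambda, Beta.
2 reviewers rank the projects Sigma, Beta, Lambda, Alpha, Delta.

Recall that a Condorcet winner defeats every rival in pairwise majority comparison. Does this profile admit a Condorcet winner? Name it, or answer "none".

Head-to-head results (17 reviewers):
Beta vs Alpha: Alpha, 10–7.
Beta–Lambda: Lambda 10–7.
Beta vs Sigma: Sigma wins 12–5.
Beta vs Delta: Delta wins 12–5.
Alpha vs Lambda: Alpha, 12–5.
Alpha vs Sigma: Sigma, 12–5.
Alpha vs Delta: Alpha wins 12–5.
Lambda vs Sigma: Sigma, 11–6.
Lambda–Delta: Lambda 10–7.
Sigma–Delta: Sigma 12–5.
Sigma wins every pairwise contest, so Sigma is the Condorcet winner.

Sigma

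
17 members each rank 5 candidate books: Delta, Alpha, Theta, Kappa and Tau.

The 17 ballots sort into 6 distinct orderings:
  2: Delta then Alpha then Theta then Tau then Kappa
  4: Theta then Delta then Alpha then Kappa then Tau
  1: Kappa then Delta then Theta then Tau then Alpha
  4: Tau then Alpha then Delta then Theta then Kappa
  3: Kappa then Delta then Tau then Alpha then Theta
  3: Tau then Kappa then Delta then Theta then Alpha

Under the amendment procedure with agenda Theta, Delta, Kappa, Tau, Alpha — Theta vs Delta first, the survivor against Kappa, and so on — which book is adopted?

Round 1: Theta vs Delta — 4–13, Delta advances.
Round 2: Delta vs Kappa — 10–7, Delta advances.
Round 3: Delta vs Tau — 10–7, Delta advances.
Round 4: Delta vs Alpha — 13–4, Delta advances.
Delta survives the agenda.

Delta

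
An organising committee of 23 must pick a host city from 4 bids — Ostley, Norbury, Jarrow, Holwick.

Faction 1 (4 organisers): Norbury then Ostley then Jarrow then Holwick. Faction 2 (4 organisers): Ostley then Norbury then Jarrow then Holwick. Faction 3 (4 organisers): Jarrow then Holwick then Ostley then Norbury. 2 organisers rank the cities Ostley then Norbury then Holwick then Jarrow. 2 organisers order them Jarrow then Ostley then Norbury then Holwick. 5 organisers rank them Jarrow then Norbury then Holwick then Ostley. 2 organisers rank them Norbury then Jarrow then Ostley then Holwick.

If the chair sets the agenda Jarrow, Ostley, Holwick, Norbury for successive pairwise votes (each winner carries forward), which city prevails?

Round 1: Jarrow vs Ostley — 13–10, Jarrow advances.
Round 2: Jarrow vs Holwick — 21–2, Jarrow advances.
Round 3: Jarrow vs Norbury — 11–12, Norbury advances.
The agenda winner is Norbury.

Norbury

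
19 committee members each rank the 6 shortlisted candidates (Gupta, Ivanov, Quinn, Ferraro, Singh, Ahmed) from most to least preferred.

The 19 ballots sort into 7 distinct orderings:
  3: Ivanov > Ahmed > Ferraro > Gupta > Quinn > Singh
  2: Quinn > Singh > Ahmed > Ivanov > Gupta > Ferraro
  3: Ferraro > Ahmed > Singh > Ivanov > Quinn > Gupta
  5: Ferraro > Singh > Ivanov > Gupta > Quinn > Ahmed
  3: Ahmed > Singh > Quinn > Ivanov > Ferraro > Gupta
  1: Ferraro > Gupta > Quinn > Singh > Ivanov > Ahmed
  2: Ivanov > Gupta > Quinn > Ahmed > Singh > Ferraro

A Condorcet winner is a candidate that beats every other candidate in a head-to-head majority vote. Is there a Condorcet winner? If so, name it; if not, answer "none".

none

Check each pair by majority over 19 ballots:
Gupta vs Ivanov: Ivanov wins 18–1.
Gupta–Quinn: Gupta 11–8.
Gupta vs Ferraro: Gupta is ranked higher on 2+2 = 4 ballots, Ferraro on 15. Ferraro wins 15–4.
Gupta vs Singh: 3+1+2 = 6 for Gupta, 13 for Singh — Singh by 13–6.
Gupta vs Ahmed: Ahmed wins 11–8.
Ivanov vs Quinn: Ivanov, 13–6.
Ivanov vs Ferraro: 3+2+3+2 = 10 for Ivanov, 9 for Ferraro — Ivanov by 10–9.
Ivanov vs Singh: 3+2 = 5 for Ivanov, 14 for Singh — Singh by 14–5.
Ivanov vs Ahmed: 11 to 8, Ivanov.
Quinn vs Ferraro: Quinn is ranked higher on 2+3+2 = 7 ballots, Ferraro on 12. Ferraro wins 12–7.
Quinn vs Singh: 8 to 11, Singh.
Quinn vs Ahmed: Quinn, 10–9.
Ferraro vs Singh: Ferraro preferred on 3+3+5+1 = 12 ballots; Ferraro wins 12–7.
Ferraro vs Ahmed: Ahmed, 10–9.
Singh vs Ahmed: Singh preferred on 2+5+1 = 8 ballots; Ahmed wins 11–8.
No candidate is unbeaten: Gupta loses to Ivanov; Ivanov loses to Singh; Quinn loses to Gupta; Ferraro loses to Ivanov; Singh loses to Ferraro; Ahmed loses to Ivanov. In particular Gupta > Quinn > Ahmed > Gupta is a majority cycle — no Condorcet winner exists.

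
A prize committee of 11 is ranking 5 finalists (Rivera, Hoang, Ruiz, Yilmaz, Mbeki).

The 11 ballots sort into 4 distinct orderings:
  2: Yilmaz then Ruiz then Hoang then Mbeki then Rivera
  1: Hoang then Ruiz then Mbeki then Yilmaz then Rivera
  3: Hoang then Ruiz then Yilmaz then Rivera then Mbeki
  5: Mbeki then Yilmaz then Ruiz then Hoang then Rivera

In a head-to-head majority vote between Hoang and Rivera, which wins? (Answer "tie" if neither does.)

Hoang

Ballots ranking Hoang above Rivera: 2 + 1 + 3 + 5 = 11.
Ballots ranking Rivera above Hoang: 11 − 11 = 0.
Hoang wins the head-to-head 11–0.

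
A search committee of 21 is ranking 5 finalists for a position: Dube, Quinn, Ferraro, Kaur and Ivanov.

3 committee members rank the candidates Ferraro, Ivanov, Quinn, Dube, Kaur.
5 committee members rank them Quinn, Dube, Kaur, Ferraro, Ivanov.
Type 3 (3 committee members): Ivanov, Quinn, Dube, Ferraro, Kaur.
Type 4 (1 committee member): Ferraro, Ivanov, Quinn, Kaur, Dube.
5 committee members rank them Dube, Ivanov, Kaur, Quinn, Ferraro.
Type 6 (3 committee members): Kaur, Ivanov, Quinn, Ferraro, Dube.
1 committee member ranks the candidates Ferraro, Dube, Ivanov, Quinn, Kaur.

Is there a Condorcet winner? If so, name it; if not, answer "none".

none

Head-to-head results (21 committee members):
Dube vs Quinn: Dube preferred on 5+1 = 6 ballots; Quinn wins 15–6.
Dube vs Ferraro: Dube preferred on 5+3+5 = 13 ballots; Dube wins 13–8.
Dube vs Kaur: 3+5+3+5+1 = 17 for Dube, 4 for Kaur — Dube by 17–4.
Dube vs Ivanov: Dube is ranked higher on 5+5+1 = 11 ballots, Ivanov on 10. Dube wins 11–10.
Quinn vs Ferraro: Quinn preferred on 5+3+5+3 = 16 ballots; Quinn wins 16–5.
Quinn vs Kaur: 13 to 8, Quinn.
Quinn vs Ivanov: 5 to 16, Ivanov.
Ferraro vs Kaur: 8 to 13, Kaur.
Ferraro vs Ivanov: 3+5+1+1 = 10 for Ferraro, 11 for Ivanov — Ivanov by 11–10.
Kaur vs Ivanov: 8 to 13, Ivanov.
No candidate is unbeaten: Dube loses to Quinn; Quinn loses to Ivanov; Ferraro loses to Dube; Kaur loses to Dube; Ivanov loses to Dube. In particular Dube → Ivanov → Quinn → Dube is a majority cycle — no Condorcet winner exists.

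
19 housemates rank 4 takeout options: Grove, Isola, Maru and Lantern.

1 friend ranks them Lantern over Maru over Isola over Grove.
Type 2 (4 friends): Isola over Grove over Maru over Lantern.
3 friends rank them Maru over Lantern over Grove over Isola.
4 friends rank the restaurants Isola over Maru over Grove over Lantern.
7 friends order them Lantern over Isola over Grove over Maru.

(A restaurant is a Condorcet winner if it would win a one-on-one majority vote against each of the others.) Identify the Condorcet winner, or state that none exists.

none

Check each pair by majority over 19 ballots:
Grove vs Isola: Isola, 16–3.
Grove vs Maru: Grove wins 11–8.
Grove vs Lantern: Lantern, 11–8.
Isola–Maru: Isola 15–4.
Isola–Lantern: Lantern 11–8.
Maru–Lantern: Maru 11–8.
Every restaurant loses at least once (Grove loses to Isola; Isola loses to Lantern; Maru loses to Grove; Lantern loses to Maru). The majority relation contains the cycle Grove beats Maru beats Lantern beats Grove, so there is no Condorcet winner.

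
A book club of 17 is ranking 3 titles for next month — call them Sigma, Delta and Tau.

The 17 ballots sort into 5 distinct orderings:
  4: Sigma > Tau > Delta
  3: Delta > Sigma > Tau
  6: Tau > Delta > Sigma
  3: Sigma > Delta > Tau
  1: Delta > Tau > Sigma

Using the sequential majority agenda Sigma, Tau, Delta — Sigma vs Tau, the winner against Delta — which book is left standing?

Delta

Round 1: Sigma vs Tau — 10–7, Sigma advances.
Round 2: Sigma vs Delta — 7–10, Delta advances.
Delta survives the agenda.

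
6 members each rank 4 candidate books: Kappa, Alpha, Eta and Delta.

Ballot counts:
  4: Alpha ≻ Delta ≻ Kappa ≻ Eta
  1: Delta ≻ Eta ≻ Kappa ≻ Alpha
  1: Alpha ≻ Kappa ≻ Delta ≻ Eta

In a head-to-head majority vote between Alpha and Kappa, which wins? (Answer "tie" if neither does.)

Ballots ranking Alpha above Kappa: 4 + 1 = 5.
Ballots ranking Kappa above Alpha: 6 − 5 = 1.
Alpha wins the head-to-head 5–1.

Alpha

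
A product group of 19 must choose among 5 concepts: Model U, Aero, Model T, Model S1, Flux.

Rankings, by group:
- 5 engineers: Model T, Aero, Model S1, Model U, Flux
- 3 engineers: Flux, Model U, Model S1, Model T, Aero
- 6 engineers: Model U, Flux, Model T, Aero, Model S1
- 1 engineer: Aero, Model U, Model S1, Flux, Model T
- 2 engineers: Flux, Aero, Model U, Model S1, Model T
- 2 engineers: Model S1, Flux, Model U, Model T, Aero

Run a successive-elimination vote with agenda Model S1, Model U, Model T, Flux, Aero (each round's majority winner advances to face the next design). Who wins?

Model U

Round 1: Model S1 vs Model U — 7–12, Model U advances.
Round 2: Model U vs Model T — 14–5, Model U advances.
Round 3: Model U vs Flux — 12–7, Model U advances.
Round 4: Model U vs Aero — 11–8, Model U advances.
The agenda winner is Model U.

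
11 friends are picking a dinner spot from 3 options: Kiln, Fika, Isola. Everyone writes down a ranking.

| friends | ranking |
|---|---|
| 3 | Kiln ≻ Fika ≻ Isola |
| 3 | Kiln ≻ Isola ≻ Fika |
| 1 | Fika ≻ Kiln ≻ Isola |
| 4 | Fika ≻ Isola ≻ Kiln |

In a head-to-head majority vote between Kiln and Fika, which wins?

Ballots ranking Kiln above Fika: 3 + 3 = 6.
Ballots ranking Fika above Kiln: 11 − 6 = 5.
Kiln wins the head-to-head 6–5.

Kiln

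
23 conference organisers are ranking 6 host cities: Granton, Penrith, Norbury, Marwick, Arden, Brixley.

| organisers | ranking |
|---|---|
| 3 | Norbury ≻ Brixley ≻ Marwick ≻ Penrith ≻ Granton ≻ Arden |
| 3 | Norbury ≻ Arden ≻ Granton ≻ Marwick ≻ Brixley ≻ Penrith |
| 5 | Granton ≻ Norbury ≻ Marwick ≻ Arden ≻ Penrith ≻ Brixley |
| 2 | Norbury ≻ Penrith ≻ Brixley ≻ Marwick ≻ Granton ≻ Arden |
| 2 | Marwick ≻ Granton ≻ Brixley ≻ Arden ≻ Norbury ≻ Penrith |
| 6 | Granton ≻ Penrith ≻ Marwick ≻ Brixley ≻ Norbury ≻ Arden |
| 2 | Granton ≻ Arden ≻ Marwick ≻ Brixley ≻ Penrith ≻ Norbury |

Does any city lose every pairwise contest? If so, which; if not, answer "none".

Pairwise majorities:
Granton–Penrith: Granton 18–5.
Granton–Norbury: Granton 15–8.
Granton vs Marwick: Granton wins 16–7.
Granton vs Arden: Granton preferred on 3+5+2+2+6+2 = 20 ballots; Granton wins 20–3.
Granton vs Brixley: Granton is ranked higher on 3+5+2+6+2 = 18 ballots, Brixley on 5. Granton wins 18–5.
Penrith vs Norbury: 6+2 = 8 for Penrith, 15 for Norbury — Norbury by 15–8.
Penrith vs Marwick: Marwick, 15–8.
Penrith vs Arden: Penrith is ranked higher on 3+2+6 = 11 ballots, Arden on 12. Arden wins 12–11.
Penrith–Brixley: Penrith 13–10.
Norbury vs Marwick: Norbury wins 13–10.
Norbury vs Arden: Norbury wins 19–4.
Norbury vs Brixley: 13 to 10, Norbury.
Marwick–Arden: Marwick 18–5.
Marwick vs Brixley: 18 to 5, Marwick.
Arden–Brixley: Brixley 13–10.
No city is winless: Granton beats Penrith; Penrith beats Brixley; Norbury beats Penrith; Marwick beats Penrith; Arden beats Penrith; Brixley beats Arden. There is no Condorcet loser.

none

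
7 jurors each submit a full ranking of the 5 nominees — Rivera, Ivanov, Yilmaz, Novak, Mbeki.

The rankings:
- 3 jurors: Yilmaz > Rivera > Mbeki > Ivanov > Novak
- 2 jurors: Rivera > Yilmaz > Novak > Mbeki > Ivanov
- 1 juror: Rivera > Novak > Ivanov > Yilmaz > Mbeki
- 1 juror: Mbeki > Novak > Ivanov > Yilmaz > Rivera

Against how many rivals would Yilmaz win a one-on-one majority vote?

Yilmaz against each rival (7 jurors):
Yilmaz vs Rivera: Yilmaz is ranked higher on 3+1 = 4 ballots, Rivera on 3. Yilmaz wins 4–3.
Yilmaz–Ivanov: Yilmaz 5–2.
Yilmaz–Novak: Yilmaz 5–2.
Yilmaz vs Mbeki: Yilmaz is ranked higher on 3+2+1 = 6 ballots, Mbeki on 1. Yilmaz wins 6–1.
Yilmaz beats Rivera, Ivanov, Novak, Mbeki — 4 pairwise wins.

4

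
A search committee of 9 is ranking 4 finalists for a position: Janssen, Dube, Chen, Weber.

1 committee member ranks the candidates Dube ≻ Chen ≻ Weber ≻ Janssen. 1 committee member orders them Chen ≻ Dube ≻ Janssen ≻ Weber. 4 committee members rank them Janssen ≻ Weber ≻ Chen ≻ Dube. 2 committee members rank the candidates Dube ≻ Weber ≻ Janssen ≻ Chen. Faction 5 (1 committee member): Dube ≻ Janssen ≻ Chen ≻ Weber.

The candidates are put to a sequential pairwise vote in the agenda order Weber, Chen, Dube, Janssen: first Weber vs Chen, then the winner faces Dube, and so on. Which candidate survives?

Round 1: Weber vs Chen — 6–3, Weber advances.
Round 2: Weber vs Dube — 4–5, Dube advances.
Round 3: Dube vs Janssen — 5–4, Dube advances.
Dube survives the agenda.

Dube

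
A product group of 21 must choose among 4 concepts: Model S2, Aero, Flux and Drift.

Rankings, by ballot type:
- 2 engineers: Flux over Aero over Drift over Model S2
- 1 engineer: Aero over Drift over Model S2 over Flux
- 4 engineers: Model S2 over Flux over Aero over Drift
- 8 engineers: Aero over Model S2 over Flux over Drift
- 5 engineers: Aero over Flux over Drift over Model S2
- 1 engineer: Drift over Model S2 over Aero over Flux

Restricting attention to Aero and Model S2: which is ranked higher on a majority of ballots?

Aero

Ballots ranking Aero above Model S2: 2 + 1 + 8 + 5 = 16.
Ballots ranking Model S2 above Aero: 21 − 16 = 5.
Aero wins the head-to-head 16–5.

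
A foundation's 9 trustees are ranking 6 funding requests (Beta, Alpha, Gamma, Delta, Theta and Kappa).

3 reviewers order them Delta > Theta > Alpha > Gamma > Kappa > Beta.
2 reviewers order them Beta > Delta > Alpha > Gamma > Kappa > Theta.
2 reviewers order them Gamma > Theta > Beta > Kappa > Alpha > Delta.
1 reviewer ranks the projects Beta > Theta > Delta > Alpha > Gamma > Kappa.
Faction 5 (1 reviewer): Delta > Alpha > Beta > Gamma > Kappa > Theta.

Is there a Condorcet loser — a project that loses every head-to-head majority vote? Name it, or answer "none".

Head-to-head results (9 reviewers):
Beta vs Alpha: Beta wins 5–4.
Beta vs Gamma: Beta preferred on 2+1+1 = 4 ballots; Gamma wins 5–4.
Beta–Delta: Beta 5–4.
Beta vs Theta: Theta, 5–4.
Beta–Kappa: Beta 6–3.
Alpha vs Gamma: Alpha, 7–2.
Alpha vs Delta: Delta, 7–2.
Alpha vs Theta: 2+1 = 3 for Alpha, 6 for Theta — Theta by 6–3.
Alpha vs Kappa: Alpha is ranked higher on 3+2+1+1 = 7 ballots, Kappa on 2. Alpha wins 7–2.
Gamma vs Delta: 2 for Gamma, 7 for Delta — Delta by 7–2.
Gamma vs Theta: 5 to 4, Gamma.
Gamma vs Kappa: Gamma preferred on 3+2+2+1+1 = 9 ballots; Gamma wins 9–0.
Delta vs Theta: Delta is ranked higher on 3+2+1 = 6 ballots, Theta on 3. Delta wins 6–3.
Delta vs Kappa: 7 to 2, Delta.
Theta vs Kappa: Theta wins 6–3.
Kappa loses to every other project — it is the Condorcet loser.

Kappa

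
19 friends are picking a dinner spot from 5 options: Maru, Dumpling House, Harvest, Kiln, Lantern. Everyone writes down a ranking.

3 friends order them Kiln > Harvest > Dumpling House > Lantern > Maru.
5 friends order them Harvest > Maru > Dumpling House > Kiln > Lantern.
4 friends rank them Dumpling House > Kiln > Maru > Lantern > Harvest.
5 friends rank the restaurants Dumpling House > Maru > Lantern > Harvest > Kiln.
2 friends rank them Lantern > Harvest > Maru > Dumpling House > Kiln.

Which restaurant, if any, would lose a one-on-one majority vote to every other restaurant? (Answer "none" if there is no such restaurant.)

none

Head-to-head results (19 friends):
Maru vs Dumpling House: 5+2 = 7 for Maru, 12 for Dumpling House — Dumpling House by 12–7.
Maru vs Harvest: 4+5 = 9 for Maru, 10 for Harvest — Harvest by 10–9.
Maru–Kiln: Maru 12–7.
Maru vs Lantern: Maru is ranked higher on 5+4+5 = 14 ballots, Lantern on 5. Maru wins 14–5.
Dumpling House vs Harvest: Dumpling House preferred on 4+5 = 9 ballots; Harvest wins 10–9.
Dumpling House vs Kiln: Dumpling House, 16–3.
Dumpling House vs Lantern: Dumpling House wins 17–2.
Harvest–Kiln: Harvest 12–7.
Harvest vs Lantern: Harvest is ranked higher on 3+5 = 8 ballots, Lantern on 11. Lantern wins 11–8.
Kiln vs Lantern: 3+5+4 = 12 for Kiln, 7 for Lantern — Kiln by 12–7.
Each restaurant has at least one pairwise win (Maru beats Kiln; Dumpling House beats Maru; Harvest beats Maru; Kiln beats Lantern; Lantern beats Harvest) — no Condorcet loser.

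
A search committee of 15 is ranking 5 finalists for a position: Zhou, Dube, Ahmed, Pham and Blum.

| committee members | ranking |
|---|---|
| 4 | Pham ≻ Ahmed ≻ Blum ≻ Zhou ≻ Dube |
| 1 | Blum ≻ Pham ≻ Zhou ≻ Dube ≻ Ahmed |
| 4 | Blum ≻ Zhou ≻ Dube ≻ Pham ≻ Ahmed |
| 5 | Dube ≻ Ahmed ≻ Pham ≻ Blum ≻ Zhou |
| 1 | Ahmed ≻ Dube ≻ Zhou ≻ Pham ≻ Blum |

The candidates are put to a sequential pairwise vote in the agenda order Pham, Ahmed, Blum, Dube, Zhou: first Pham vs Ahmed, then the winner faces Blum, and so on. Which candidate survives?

Zhou

Round 1: Pham vs Ahmed — 9–6, Pham advances.
Round 2: Pham vs Blum — 10–5, Pham advances.
Round 3: Pham vs Dube — 5–10, Dube advances.
Round 4: Dube vs Zhou — 6–9, Zhou advances.
The agenda winner is Zhou.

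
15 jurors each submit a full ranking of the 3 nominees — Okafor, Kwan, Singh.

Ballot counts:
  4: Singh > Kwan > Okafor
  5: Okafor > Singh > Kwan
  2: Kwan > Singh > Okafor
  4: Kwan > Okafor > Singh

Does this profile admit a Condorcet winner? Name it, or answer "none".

Check each pair by majority over 15 ballots:
Okafor vs Kwan: 5 for Okafor, 10 for Kwan — Kwan by 10–5.
Okafor vs Singh: 5+4 = 9 for Okafor, 6 for Singh — Okafor by 9–6.
Kwan vs Singh: 2+4 = 6 for Kwan, 9 for Singh — Singh by 9–6.
Each nominee drops at least one matchup (Okafor loses to Kwan; Kwan loses to Singh; Singh loses to Okafor); the cycle Okafor → Singh → Kwan → Okafor rules out a Condorcet winner.

none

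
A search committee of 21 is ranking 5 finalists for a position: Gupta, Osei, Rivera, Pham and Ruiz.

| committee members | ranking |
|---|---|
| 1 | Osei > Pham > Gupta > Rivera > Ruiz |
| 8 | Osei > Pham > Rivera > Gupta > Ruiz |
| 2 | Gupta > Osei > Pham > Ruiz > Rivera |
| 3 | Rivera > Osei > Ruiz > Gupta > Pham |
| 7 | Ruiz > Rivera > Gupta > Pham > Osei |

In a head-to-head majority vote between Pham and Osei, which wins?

Osei

Ballots ranking Pham above Osei: 7.
Ballots ranking Osei above Pham: 21 − 7 = 14.
Osei wins the head-to-head 14–7.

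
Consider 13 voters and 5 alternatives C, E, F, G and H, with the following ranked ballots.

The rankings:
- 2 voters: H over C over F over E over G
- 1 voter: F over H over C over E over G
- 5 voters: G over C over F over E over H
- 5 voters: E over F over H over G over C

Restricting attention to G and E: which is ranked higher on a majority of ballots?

E

Ballots ranking G above E: 5.
Ballots ranking E above G: 13 − 5 = 8.
E wins the head-to-head 8–5.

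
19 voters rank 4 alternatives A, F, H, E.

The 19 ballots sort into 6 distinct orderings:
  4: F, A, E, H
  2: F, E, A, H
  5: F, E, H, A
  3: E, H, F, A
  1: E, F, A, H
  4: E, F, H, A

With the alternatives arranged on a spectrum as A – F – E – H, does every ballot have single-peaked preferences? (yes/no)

yes

Axis positions: A=1, F=2, E=3, H=4.
Ballot type 1 (peak F at position 2): ranking walks positions 2-1-3-4, expanding outward from the peak — single-peaked.
Ballot type 2 (peak F at position 2): ranking walks positions 2-3-1-4, expanding outward from the peak — single-peaked.
Ballot type 3 (peak F at position 2): ranking walks positions 2-3-4-1, expanding outward from the peak — single-peaked.
Ballot type 4 (peak E at position 3): ranking walks positions 3-4-2-1, expanding outward from the peak — single-peaked.
Ballot type 5 (peak E at position 3): ranking walks positions 3-2-1-4, expanding outward from the peak — single-peaked.
Ballot type 6 (peak E at position 3): ranking walks positions 3-2-4-1, expanding outward from the peak — single-peaked.
Every ranking is single-peaked on this axis.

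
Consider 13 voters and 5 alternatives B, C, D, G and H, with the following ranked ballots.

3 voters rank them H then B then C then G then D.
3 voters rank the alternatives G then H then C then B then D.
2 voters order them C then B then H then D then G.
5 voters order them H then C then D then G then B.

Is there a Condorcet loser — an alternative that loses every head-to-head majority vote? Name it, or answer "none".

Head-to-head results (13 voters):
B–C: C 10–3.
B vs D: 3+3+2 = 8 for B, 5 for D — B by 8–5.
B vs G: G wins 8–5.
B vs H: 2 for B, 11 for H — H by 11–2.
C vs D: C preferred on 3+3+2+5 = 13 ballots; C wins 13–0.
C vs G: C preferred on 3+2+5 = 10 ballots; C wins 10–3.
C vs H: 2 to 11, H.
D vs G: D, 7–6.
D vs H: D preferred on 0 ballots; H wins 13–0.
G vs H: H wins 10–3.
No alternative is winless: B beats D; C beats B; D beats G; G beats B; H beats B. There is no Condorcet loser.

none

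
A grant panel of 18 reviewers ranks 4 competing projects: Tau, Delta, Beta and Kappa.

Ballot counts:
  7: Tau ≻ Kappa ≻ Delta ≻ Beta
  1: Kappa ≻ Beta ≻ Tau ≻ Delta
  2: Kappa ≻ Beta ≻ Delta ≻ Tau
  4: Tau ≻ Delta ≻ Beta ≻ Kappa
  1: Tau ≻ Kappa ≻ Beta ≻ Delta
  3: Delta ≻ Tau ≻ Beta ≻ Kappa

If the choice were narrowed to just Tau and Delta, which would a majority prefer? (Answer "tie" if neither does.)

Ballots ranking Tau above Delta: 7 + 1 + 4 + 1 = 13.
Ballots ranking Delta above Tau: 18 − 13 = 5.
Tau wins the head-to-head 13–5.

Tau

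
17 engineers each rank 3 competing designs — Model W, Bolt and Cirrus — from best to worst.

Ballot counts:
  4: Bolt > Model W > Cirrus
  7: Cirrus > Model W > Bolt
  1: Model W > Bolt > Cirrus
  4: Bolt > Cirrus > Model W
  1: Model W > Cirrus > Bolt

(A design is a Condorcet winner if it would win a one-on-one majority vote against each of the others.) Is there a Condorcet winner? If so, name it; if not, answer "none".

none

Head-to-head results (17 engineers):
Model W vs Bolt: Model W is ranked higher on 7+1+1 = 9 ballots, Bolt on 8. Model W wins 9–8.
Model W vs Cirrus: Model W is ranked higher on 4+1+1 = 6 ballots, Cirrus on 11. Cirrus wins 11–6.
Bolt–Cirrus: Bolt 9–8.
Every design loses at least once (Model W loses to Cirrus; Bolt loses to Model W; Cirrus loses to Bolt). The majority relation contains the cycle Model W > Bolt > Cirrus > Model W, so there is no Condorcet winner.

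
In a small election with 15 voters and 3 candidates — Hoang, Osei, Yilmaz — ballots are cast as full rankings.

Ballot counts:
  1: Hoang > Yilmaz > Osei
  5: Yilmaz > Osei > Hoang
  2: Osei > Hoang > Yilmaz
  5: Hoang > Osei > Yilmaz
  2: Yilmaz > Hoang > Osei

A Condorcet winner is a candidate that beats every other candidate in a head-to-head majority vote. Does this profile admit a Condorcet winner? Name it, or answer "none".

Hoang

Pairwise majorities:
Hoang vs Osei: Hoang, 8–7.
Hoang–Yilmaz: Hoang 8–7.
Osei vs Yilmaz: Yilmaz wins 8–7.
Only Hoang has no losses; Hoang is the Condorcet winner.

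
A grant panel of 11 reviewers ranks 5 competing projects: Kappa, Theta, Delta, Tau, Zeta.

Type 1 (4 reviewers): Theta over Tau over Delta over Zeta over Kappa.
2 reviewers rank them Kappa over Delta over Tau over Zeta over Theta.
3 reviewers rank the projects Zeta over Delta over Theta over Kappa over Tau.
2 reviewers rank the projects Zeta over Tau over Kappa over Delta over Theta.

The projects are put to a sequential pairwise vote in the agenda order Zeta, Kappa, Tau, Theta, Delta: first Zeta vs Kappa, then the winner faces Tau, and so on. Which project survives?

Round 1: Zeta vs Kappa — 9–2, Zeta advances.
Round 2: Zeta vs Tau — 5–6, Tau advances.
Round 3: Tau vs Theta — 4–7, Theta advances.
Round 4: Theta vs Delta — 4–7, Delta advances.
Delta survives the agenda.

Delta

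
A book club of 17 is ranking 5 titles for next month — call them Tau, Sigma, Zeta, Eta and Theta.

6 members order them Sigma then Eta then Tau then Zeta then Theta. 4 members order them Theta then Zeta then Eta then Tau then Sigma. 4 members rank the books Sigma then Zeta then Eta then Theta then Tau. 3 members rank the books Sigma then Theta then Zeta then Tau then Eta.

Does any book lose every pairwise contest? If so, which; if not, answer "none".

Head-to-head results (17 members):
Tau vs Sigma: 4 to 13, Sigma.
Tau vs Zeta: Tau preferred on 6 ballots; Zeta wins 11–6.
Tau vs Eta: Tau is ranked higher on 3 ballots, Eta on 14. Eta wins 14–3.
Tau vs Theta: 6 for Tau, 11 for Theta — Theta by 11–6.
Sigma vs Zeta: Sigma is ranked higher on 6+4+3 = 13 ballots, Zeta on 4. Sigma wins 13–4.
Sigma vs Eta: Sigma wins 13–4.
Sigma vs Theta: Sigma wins 13–4.
Zeta vs Eta: Zeta wins 11–6.
Zeta vs Theta: Zeta wins 10–7.
Eta vs Theta: Eta is ranked higher on 6+4 = 10 ballots, Theta on 7. Eta wins 10–7.
Tau is beaten in every head-to-head and is the Condorcet loser.

Tau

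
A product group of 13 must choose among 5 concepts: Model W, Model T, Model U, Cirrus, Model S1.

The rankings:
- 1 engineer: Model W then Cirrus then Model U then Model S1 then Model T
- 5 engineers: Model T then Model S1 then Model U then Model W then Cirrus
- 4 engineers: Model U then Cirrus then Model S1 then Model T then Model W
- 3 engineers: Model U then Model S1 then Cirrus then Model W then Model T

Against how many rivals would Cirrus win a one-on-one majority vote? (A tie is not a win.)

2

Cirrus against each rival (13 engineers):
Cirrus vs Model W: Cirrus is ranked higher on 4+3 = 7 ballots, Model W on 6. Cirrus wins 7–6.
Cirrus vs Model T: 8 to 5, Cirrus.
Cirrus vs Model U: 1 to 12, Model U.
Cirrus–Model S1: Model S1 8–5.
Cirrus beats Model W, Model T; loses to Model U, Model S1 — 2 pairwise wins.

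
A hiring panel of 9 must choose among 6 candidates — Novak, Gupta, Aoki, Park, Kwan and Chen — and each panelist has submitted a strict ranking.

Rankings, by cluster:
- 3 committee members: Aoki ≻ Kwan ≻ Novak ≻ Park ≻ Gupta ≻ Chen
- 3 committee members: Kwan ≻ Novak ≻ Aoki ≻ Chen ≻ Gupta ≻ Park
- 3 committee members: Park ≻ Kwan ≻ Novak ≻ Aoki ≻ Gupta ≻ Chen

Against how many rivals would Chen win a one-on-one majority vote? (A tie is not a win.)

Chen against each rival (9 committee members):
Chen vs Novak: Chen is ranked higher on 0 ballots, Novak on 9. Novak wins 9–0.
Chen vs Gupta: Gupta wins 6–3.
Chen vs Aoki: Aoki, 9–0.
Chen vs Park: Chen is ranked higher on 3 ballots, Park on 6. Park wins 6–3.
Chen–Kwan: Kwan 9–0.
Chen beats no one; loses to Novak, Gupta, Aoki, Park, Kwan — 0 pairwise wins.

0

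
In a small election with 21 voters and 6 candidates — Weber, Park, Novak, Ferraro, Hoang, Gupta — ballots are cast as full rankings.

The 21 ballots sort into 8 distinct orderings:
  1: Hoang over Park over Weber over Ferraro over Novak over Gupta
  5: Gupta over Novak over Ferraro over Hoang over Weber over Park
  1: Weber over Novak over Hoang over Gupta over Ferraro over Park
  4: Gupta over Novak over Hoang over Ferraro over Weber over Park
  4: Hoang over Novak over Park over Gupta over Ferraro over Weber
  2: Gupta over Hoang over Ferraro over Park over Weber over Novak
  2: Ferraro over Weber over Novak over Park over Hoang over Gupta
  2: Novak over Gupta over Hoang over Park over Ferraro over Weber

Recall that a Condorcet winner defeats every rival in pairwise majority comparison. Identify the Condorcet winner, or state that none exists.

Gupta

Check each pair by majority over 21 ballots:
Weber vs Park: Weber wins 12–9.
Weber vs Novak: Novak, 15–6.
Weber vs Ferraro: Ferraro wins 19–2.
Weber vs Hoang: Hoang, 18–3.
Weber vs Gupta: Gupta, 17–4.
Park vs Novak: Novak, 18–3.
Park vs Ferraro: Ferraro, 14–7.
Park vs Hoang: Hoang, 19–2.
Park–Gupta: Gupta 14–7.
Novak vs Ferraro: Novak, 16–5.
Novak vs Hoang: Novak wins 14–7.
Novak vs Gupta: Gupta, 11–10.
Ferraro–Hoang: Hoang 14–7.
Ferraro vs Gupta: Gupta, 18–3.
Hoang vs Gupta: Gupta wins 13–8.
Gupta beats each of Weber, Park, Novak, Ferraro, Hoang — Gupta is the Condorcet winner.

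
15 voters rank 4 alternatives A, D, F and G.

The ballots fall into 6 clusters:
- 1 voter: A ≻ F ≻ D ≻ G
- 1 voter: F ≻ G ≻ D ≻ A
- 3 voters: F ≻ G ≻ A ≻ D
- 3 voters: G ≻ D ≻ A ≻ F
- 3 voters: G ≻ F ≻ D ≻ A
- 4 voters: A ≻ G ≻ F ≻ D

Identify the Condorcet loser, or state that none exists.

Pairwise majorities:
A vs D: A is ranked higher on 1+3+4 = 8 ballots, D on 7. A wins 8–7.
A vs F: 1+3+4 = 8 for A, 7 for F — A by 8–7.
A vs G: A is ranked higher on 1+4 = 5 ballots, G on 10. G wins 10–5.
D–F: F 12–3.
D vs G: G wins 14–1.
F vs G: G, 10–5.
D loses to every other alternative — it is the Condorcet loser.

D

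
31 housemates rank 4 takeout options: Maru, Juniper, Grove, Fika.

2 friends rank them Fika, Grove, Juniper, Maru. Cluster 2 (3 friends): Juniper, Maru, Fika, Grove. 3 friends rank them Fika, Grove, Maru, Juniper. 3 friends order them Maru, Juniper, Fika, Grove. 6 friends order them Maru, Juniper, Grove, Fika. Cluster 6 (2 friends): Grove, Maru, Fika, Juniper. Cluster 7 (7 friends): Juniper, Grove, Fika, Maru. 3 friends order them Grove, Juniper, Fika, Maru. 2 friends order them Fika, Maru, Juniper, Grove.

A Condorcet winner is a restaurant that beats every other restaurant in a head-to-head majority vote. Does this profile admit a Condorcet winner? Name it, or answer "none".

Head-to-head results (31 friends):
Maru vs Juniper: Maru is ranked higher on 3+3+6+2+2 = 16 ballots, Juniper on 15. Maru wins 16–15.
Maru vs Grove: Grove wins 17–14.
Maru vs Fika: Maru preferred on 3+3+6+2 = 14 ballots; Fika wins 17–14.
Juniper vs Grove: 3+3+6+7+2 = 21 for Juniper, 10 for Grove — Juniper by 21–10.
Juniper–Fika: Juniper 22–9.
Grove vs Fika: Grove wins 18–13.
Each restaurant drops at least one matchup (Maru loses to Grove; Juniper loses to Maru; Grove loses to Juniper; Fika loses to Juniper); the cycle Maru → Juniper → Grove → Maru rules out a Condorcet winner.

none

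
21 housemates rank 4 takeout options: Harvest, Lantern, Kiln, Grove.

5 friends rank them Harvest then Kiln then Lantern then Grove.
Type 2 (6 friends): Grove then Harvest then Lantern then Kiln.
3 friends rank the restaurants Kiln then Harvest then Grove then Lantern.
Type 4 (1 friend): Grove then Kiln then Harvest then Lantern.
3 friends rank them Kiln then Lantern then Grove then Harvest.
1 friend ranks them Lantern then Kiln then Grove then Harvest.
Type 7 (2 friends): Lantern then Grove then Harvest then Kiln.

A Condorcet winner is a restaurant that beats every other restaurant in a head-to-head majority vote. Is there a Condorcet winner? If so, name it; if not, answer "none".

Head-to-head results (21 friends):
Harvest–Lantern: Harvest 15–6.
Harvest–Kiln: Harvest 13–8.
Harvest–Grove: Grove 13–8.
Lantern vs Kiln: Kiln, 12–9.
Lantern vs Grove: Lantern, 11–10.
Kiln vs Grove: Kiln, 12–9.
Every restaurant loses at least once (Harvest loses to Grove; Lantern loses to Harvest; Kiln loses to Harvest; Grove loses to Lantern). The majority relation contains the cycle Harvest beats Lantern beats Grove beats Harvest, so there is no Condorcet winner.

none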